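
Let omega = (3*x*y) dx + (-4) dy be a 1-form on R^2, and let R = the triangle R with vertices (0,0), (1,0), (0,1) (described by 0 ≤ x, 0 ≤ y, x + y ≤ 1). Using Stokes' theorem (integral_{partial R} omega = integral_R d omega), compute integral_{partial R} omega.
integral_(partial R) omega = -1/2

Stokes: integral_partial_R omega = integral_R d omega with d omega = (∂Q/∂x - ∂P/∂y) dx ∧ dy.
  ∂Q/∂x = 0
  ∂P/∂y = 3*x
  integrand = ∂Q/∂x - ∂P/∂y = -3*x.
Integrating over R: integral_0^1 integral_0^{1-x} (-3*x) dy dx = -1/2.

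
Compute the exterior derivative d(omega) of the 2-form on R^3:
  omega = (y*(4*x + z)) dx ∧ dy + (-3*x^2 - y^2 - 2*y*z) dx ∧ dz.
d(omega) = (3*y + 2*z) dx ∧ dy ∧ dz

For a 2-form omega = sum_{i<j} g_{ij} dx_i ∧ dx_j, the exterior derivative is
  d(omega) = sum_{i<j} d(g_{ij}) ∧ dx_i ∧ dx_j = sum_{i<j, k} (∂g_{ij}/∂x_k) dx_k ∧ dx_i ∧ dx_j.
Expand each term, using dx_k ∧ dx_i ∧ dx_j = sgn(permutation) dx_{(a)} ∧ dx_{(b)} ∧ dx_{(c)} with (a < b < c) sorted:
  d(y*(4*x + z)) includes (∂/∂z)(y*(4*x + z)) dz = (y) dz, which multiplied by dx ∧ dy gives (y) dx ∧ dy ∧ dz
  d(-3*x^2 - y^2 - 2*y*z) includes (∂/∂y)(-3*x^2 - y^2 - 2*y*z) dy = (-2*y - 2*z) dy, which multiplied by dx ∧ dz gives (2*y + 2*z) dx ∧ dy ∧ dz
Collecting like 3-forms: d(omega) = (3*y + 2*z) dx ∧ dy ∧ dz.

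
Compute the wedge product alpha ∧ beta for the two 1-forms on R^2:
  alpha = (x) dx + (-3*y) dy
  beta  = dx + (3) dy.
alpha ∧ beta = (3*x + 3*y) dx ∧ dy

Distribute the wedge, using dx_i ∧ dx_j = -dx_j ∧ dx_i and dx_i ∧ dx_i = 0. For each pair (i, j) with i < j, the coefficient of dx_i ∧ dx_j in alpha ∧ beta is (alpha_i * beta_j - alpha_j * beta_i). Collecting: alpha ∧ beta = (3*x + 3*y) dx ∧ dy.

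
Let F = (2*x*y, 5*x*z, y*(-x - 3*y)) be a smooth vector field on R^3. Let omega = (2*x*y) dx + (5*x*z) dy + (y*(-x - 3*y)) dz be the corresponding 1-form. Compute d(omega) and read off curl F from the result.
d(omega) = (-6*x - 6*y) dy ∧ dz + (y) dz ∧ dx + (-2*x + 5*z) dx ∧ dy; curl F = (-6*x - 6*y, y, -2*x + 5*z)

d omega = sum_{i<j} (∂f_j/∂x_i - ∂f_i/∂x_j) dx_i ∧ dx_j. Under the identification (dy ∧ dz, dz ∧ dx, dx ∧ dy) ↔ (e_x, e_y, e_z), the coefficients are exactly the components of curl F. Compute:
  ∂R/∂y - ∂Q/∂z = (-x - 6*y) - (5*x) = -6*x - 6*y
  ∂P/∂z - ∂R/∂x = (0) - (-y) = y
  ∂Q/∂x - ∂P/∂y = (5*z) - (2*x) = -2*x + 5*z.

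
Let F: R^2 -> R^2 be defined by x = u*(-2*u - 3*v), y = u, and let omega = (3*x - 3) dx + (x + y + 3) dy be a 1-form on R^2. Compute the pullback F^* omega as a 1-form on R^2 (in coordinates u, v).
F^* omega = (24*u^3 + 54*u^2*v - 2*u^2 + 27*u*v^2 - 3*u*v + 13*u + 9*v + 3) du + (9*u*(2*u^2 + 3*u*v + 1)) dv

Using F^*(f dg) = (f ∘ F) d(g ∘ F), substitute each coordinate x_i by F_i(u, v) in f_i, and replace dx_i by d F_i = (∂F_i/∂u) du + (∂F_i/∂v) dv.
  For the x component: f_1(F) = -6*u^2 - 9*u*v - 3; d F_1 = (-4*u - 3*v) du + (-3*u) dv
  For the y component: f_2(F) = -2*u^2 - 3*u*v + u + 3; d F_2 = (1) du + (0) dv
Combining and collecting du, dv coefficients:
  coeff of du: 24*u^3 + 54*u^2*v - 2*u^2 + 27*u*v^2 - 3*u*v + 13*u + 9*v + 3
  coeff of dv: 9*u*(2*u^2 + 3*u*v + 1)
F^* omega = (24*u^3 + 54*u^2*v - 2*u^2 + 27*u*v^2 - 3*u*v + 13*u + 9*v + 3) du + (9*u*(2*u^2 + 3*u*v + 1)) dv.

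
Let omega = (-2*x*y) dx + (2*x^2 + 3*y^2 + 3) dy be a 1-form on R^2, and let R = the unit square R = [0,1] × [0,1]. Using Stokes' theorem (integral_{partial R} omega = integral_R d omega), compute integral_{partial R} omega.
integral_(partial R) omega = 3

Stokes: integral_partial_R omega = integral_R d omega with d omega = (∂Q/∂x - ∂P/∂y) dx ∧ dy.
  ∂Q/∂x = 4*x
  ∂P/∂y = -2*x
  integrand = ∂Q/∂x - ∂P/∂y = 6*x.
Integrating over R: integral_0^1 integral_0^1 (6*x) dx dy = 3.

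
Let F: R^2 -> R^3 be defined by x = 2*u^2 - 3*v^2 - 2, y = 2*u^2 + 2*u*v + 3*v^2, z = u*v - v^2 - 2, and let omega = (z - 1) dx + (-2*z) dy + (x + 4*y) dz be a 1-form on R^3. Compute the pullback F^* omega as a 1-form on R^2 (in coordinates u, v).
F^* omega = (6*u^2*v + 8*u*v^2 + 4*u + 13*v^3 + 6*v) du + (10*u^3 - 16*u^2*v - 21*u*v^2 + 6*u + 46*v) dv

Using F^*(f dg) = (f ∘ F) d(g ∘ F), substitute each coordinate x_i by F_i(u, v) in f_i, and replace dx_i by d F_i = (∂F_i/∂u) du + (∂F_i/∂v) dv.
  For the x component: f_1(F) = u*v - v^2 - 3; d F_1 = (4*u) du + (-6*v) dv
  For the y component: f_2(F) = -2*u*v + 2*v^2 + 4; d F_2 = (4*u + 2*v) du + (2*u + 6*v) dv
  For the z component: f_3(F) = 10*u^2 + 8*u*v + 9*v^2 - 2; d F_3 = (v) du + (u - 2*v) dv
Combining and collecting du, dv coefficients:
  coeff of du: 6*u^2*v + 8*u*v^2 + 4*u + 13*v^3 + 6*v
  coeff of dv: 10*u^3 - 16*u^2*v - 21*u*v^2 + 6*u + 46*v
F^* omega = (6*u^2*v + 8*u*v^2 + 4*u + 13*v^3 + 6*v) du + (10*u^3 - 16*u^2*v - 21*u*v^2 + 6*u + 46*v) dv.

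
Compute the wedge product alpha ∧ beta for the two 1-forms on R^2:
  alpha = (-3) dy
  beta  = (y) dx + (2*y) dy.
alpha ∧ beta = (3*y) dx ∧ dy

Distribute the wedge, using dx_i ∧ dx_j = -dx_j ∧ dx_i and dx_i ∧ dx_i = 0. For each pair (i, j) with i < j, the coefficient of dx_i ∧ dx_j in alpha ∧ beta is (alpha_i * beta_j - alpha_j * beta_i). Collecting: alpha ∧ beta = (3*y) dx ∧ dy.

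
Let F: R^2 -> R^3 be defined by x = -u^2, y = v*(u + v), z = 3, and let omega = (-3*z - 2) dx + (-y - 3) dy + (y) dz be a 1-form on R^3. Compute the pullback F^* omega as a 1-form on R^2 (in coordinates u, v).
F^* omega = (-u*v^2 + 22*u - v^3 - 3*v) du + (-u^2*v - 3*u*v^2 - 3*u - 2*v^3 - 6*v) dv

Using F^*(f dg) = (f ∘ F) d(g ∘ F), substitute each coordinate x_i by F_i(u, v) in f_i, and replace dx_i by d F_i = (∂F_i/∂u) du + (∂F_i/∂v) dv.
  For the x component: f_1(F) = -11; d F_1 = (-2*u) du + (0) dv
  For the y component: f_2(F) = -u*v - v^2 - 3; d F_2 = (v) du + (u + 2*v) dv
  For the z component: f_3(F) = v*(u + v); d F_3 = (0) du + (0) dv
Combining and collecting du, dv coefficients:
  coeff of du: -u*v^2 + 22*u - v^3 - 3*v
  coeff of dv: -u^2*v - 3*u*v^2 - 3*u - 2*v^3 - 6*v
F^* omega = (-u*v^2 + 22*u - v^3 - 3*v) du + (-u^2*v - 3*u*v^2 - 3*u - 2*v^3 - 6*v) dv.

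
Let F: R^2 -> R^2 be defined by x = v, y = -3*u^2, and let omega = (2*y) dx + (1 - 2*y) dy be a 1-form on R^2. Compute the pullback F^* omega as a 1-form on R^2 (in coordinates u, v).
F^* omega = (-36*u^3 - 6*u) du + (-6*u^2) dv

Using F^*(f dg) = (f ∘ F) d(g ∘ F), substitute each coordinate x_i by F_i(u, v) in f_i, and replace dx_i by d F_i = (∂F_i/∂u) du + (∂F_i/∂v) dv.
  For the x component: f_1(F) = -6*u^2; d F_1 = (0) du + (1) dv
  For the y component: f_2(F) = 6*u^2 + 1; d F_2 = (-6*u) du + (0) dv
Combining and collecting du, dv coefficients:
  coeff of du: -36*u^3 - 6*u
  coeff of dv: -6*u^2
F^* omega = (-36*u^3 - 6*u) du + (-6*u^2) dv.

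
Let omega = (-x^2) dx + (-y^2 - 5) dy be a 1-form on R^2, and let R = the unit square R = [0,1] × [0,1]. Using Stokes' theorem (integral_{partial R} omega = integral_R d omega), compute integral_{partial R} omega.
integral_(partial R) omega = 0

Stokes: integral_partial_R omega = integral_R d omega with d omega = (∂Q/∂x - ∂P/∂y) dx ∧ dy.
  ∂Q/∂x = 0
  ∂P/∂y = 0
  integrand = ∂Q/∂x - ∂P/∂y = 0.
Integrating over R: integral_0^1 integral_0^1 (0) dx dy = 0.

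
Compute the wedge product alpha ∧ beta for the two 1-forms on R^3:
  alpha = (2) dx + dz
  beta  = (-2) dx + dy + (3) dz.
alpha ∧ beta = (2) dx ∧ dy + (8) dx ∧ dz + (-1) dy ∧ dz

Distribute the wedge, using dx_i ∧ dx_j = -dx_j ∧ dx_i and dx_i ∧ dx_i = 0. For each pair (i, j) with i < j, the coefficient of dx_i ∧ dx_j in alpha ∧ beta is (alpha_i * beta_j - alpha_j * beta_i). Collecting: alpha ∧ beta = (2) dx ∧ dy + (8) dx ∧ dz + (-1) dy ∧ dz.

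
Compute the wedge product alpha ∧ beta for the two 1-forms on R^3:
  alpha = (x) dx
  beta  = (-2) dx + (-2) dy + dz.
alpha ∧ beta = (-2*x) dx ∧ dy + (x) dx ∧ dz

Distribute the wedge, using dx_i ∧ dx_j = -dx_j ∧ dx_i and dx_i ∧ dx_i = 0. For each pair (i, j) with i < j, the coefficient of dx_i ∧ dx_j in alpha ∧ beta is (alpha_i * beta_j - alpha_j * beta_i). Collecting: alpha ∧ beta = (-2*x) dx ∧ dy + (x) dx ∧ dz.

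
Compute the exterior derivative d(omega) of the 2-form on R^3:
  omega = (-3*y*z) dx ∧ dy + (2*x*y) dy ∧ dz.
d(omega) = (-y) dx ∧ dy ∧ dz

For a 2-form omega = sum_{i<j} g_{ij} dx_i ∧ dx_j, the exterior derivative is
  d(omega) = sum_{i<j} d(g_{ij}) ∧ dx_i ∧ dx_j = sum_{i<j, k} (∂g_{ij}/∂x_k) dx_k ∧ dx_i ∧ dx_j.
Expand each term, using dx_k ∧ dx_i ∧ dx_j = sgn(permutation) dx_{(a)} ∧ dx_{(b)} ∧ dx_{(c)} with (a < b < c) sorted:
  d(-3*y*z) includes (∂/∂z)(-3*y*z) dz = (-3*y) dz, which multiplied by dx ∧ dy gives (-3*y) dx ∧ dy ∧ dz
  d(2*x*y) includes (∂/∂x)(2*x*y) dx = (2*y) dx, which multiplied by dy ∧ dz gives (2*y) dx ∧ dy ∧ dz
Collecting like 3-forms: d(omega) = (-y) dx ∧ dy ∧ dz.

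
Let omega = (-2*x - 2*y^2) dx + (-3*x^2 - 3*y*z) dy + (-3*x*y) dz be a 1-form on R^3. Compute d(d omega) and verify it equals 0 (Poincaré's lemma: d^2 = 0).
d(d omega) = 0

Step 1: d omega = sum_{i<j} (∂f_j/∂x_i - ∂f_i/∂x_j) dx_i ∧ dx_j:
  coeff of dx ∧ dy: -6*x + 4*y
  coeff of dx ∧ dz: -3*y
  coeff of dy ∧ dz: -3*x + 3*y
Step 2: Apply d again to each 2-form coefficient. The only possible 3-form in R^3 is dx ∧ dy ∧ dz, with coefficient
  ∂(coeff of dy∧dz)/∂x - ∂(coeff of dx∧dz)/∂y + ∂(coeff of dx∧dy)/∂z
  = ∂/∂x (-3*x + 3*y) - ∂/∂y (-3*y) + ∂/∂z (-6*x + 4*y).
Each of these terms simplifies to sums of mixed partials that cancel in pairs. The result is 0 (by equality of mixed partials for smooth functions — Schwarz / Clairaut).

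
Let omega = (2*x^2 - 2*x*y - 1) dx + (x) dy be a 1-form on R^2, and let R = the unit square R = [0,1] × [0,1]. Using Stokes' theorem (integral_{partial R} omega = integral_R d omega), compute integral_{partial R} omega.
integral_(partial R) omega = 2

Stokes: integral_partial_R omega = integral_R d omega with d omega = (∂Q/∂x - ∂P/∂y) dx ∧ dy.
  ∂Q/∂x = 1
  ∂P/∂y = -2*x
  integrand = ∂Q/∂x - ∂P/∂y = 2*x + 1.
Integrating over R: integral_0^1 integral_0^1 (2*x + 1) dx dy = 2.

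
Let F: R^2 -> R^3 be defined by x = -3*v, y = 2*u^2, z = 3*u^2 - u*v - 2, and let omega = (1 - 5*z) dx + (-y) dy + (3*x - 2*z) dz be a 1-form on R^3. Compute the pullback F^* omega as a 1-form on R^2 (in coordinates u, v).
F^* omega = (-44*u^3 + 18*u^2*v - 2*u*v^2 - 54*u*v + 24*u + 9*v^2 - 4*v) du + (6*u^3 - 2*u^2*v + 45*u^2 - 6*u*v - 4*u - 33) dv

Using F^*(f dg) = (f ∘ F) d(g ∘ F), substitute each coordinate x_i by F_i(u, v) in f_i, and replace dx_i by d F_i = (∂F_i/∂u) du + (∂F_i/∂v) dv.
  For the x component: f_1(F) = -15*u^2 + 5*u*v + 11; d F_1 = (0) du + (-3) dv
  For the y component: f_2(F) = -2*u^2; d F_2 = (4*u) du + (0) dv
  For the z component: f_3(F) = -6*u^2 + 2*u*v - 9*v + 4; d F_3 = (6*u - v) du + (-u) dv
Combining and collecting du, dv coefficients:
  coeff of du: -44*u^3 + 18*u^2*v - 2*u*v^2 - 54*u*v + 24*u + 9*v^2 - 4*v
  coeff of dv: 6*u^3 - 2*u^2*v + 45*u^2 - 6*u*v - 4*u - 33
F^* omega = (-44*u^3 + 18*u^2*v - 2*u*v^2 - 54*u*v + 24*u + 9*v^2 - 4*v) du + (6*u^3 - 2*u^2*v + 45*u^2 - 6*u*v - 4*u - 33) dv.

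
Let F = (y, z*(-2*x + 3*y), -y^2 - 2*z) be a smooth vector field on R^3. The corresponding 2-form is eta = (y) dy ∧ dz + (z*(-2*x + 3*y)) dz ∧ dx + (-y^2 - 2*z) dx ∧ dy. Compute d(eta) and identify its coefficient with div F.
d(eta) = (3*z - 2) dx ∧ dy ∧ dz; div F = 3*z - 2

For a 2-form in R^3 of the form above, applying d gives a 3-form with coefficient ∂P/∂x + ∂Q/∂y + ∂R/∂z:
  ∂P/∂x = 0
  ∂Q/∂y = 3*z
  ∂R/∂z = -2
Sum = 3*z - 2, which is exactly div F.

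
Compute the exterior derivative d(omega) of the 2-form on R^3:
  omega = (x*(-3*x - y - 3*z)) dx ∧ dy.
d(omega) = (-3*x) dx ∧ dy ∧ dz

For a 2-form omega = sum_{i<j} g_{ij} dx_i ∧ dx_j, the exterior derivative is
  d(omega) = sum_{i<j} d(g_{ij}) ∧ dx_i ∧ dx_j = sum_{i<j, k} (∂g_{ij}/∂x_k) dx_k ∧ dx_i ∧ dx_j.
Expand each term, using dx_k ∧ dx_i ∧ dx_j = sgn(permutation) dx_{(a)} ∧ dx_{(b)} ∧ dx_{(c)} with (a < b < c) sorted:
  d(x*(-3*x - y - 3*z)) includes (∂/∂z)(x*(-3*x - y - 3*z)) dz = (-3*x) dz, which multiplied by dx ∧ dy gives (-3*x) dx ∧ dy ∧ dz
Collecting like 3-forms: d(omega) = (-3*x) dx ∧ dy ∧ dz.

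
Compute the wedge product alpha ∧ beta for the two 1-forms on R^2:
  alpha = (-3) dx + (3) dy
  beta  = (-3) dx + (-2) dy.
alpha ∧ beta = (15) dx ∧ dy

Distribute the wedge, using dx_i ∧ dx_j = -dx_j ∧ dx_i and dx_i ∧ dx_i = 0. For each pair (i, j) with i < j, the coefficient of dx_i ∧ dx_j in alpha ∧ beta is (alpha_i * beta_j - alpha_j * beta_i). Collecting: alpha ∧ beta = (15) dx ∧ dy.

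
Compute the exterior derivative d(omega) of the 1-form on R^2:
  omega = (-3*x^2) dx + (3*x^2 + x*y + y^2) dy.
d(omega) = (6*x + y) dx ∧ dy

For a 1-form omega = sum_i f_i dx_i, the exterior derivative is
  d(omega) = sum_{i < j} (∂f_j/∂x_i - ∂f_i/∂x_j) dx_i ∧ dx_j.
  coefficient of dx ∧ dy: ∂f_2/∂x - ∂f_1/∂y = ∂(3*x^2 + x*y + y^2)/∂x - ∂(-3*x^2)/∂y = 6*x + y
Assembling: d(omega) = (6*x + y) dx ∧ dy.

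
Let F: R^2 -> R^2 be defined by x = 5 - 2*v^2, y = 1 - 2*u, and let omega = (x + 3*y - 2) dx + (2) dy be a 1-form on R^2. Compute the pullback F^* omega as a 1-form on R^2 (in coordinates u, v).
F^* omega = (-4) du + (8*v*(3*u + v^2 - 3)) dv

Using F^*(f dg) = (f ∘ F) d(g ∘ F), substitute each coordinate x_i by F_i(u, v) in f_i, and replace dx_i by d F_i = (∂F_i/∂u) du + (∂F_i/∂v) dv.
  For the x component: f_1(F) = -6*u - 2*v^2 + 6; d F_1 = (0) du + (-4*v) dv
  For the y component: f_2(F) = 2; d F_2 = (-2) du + (0) dv
Combining and collecting du, dv coefficients:
  coeff of du: -4
  coeff of dv: 8*v*(3*u + v^2 - 3)
F^* omega = (-4) du + (8*v*(3*u + v^2 - 3)) dv.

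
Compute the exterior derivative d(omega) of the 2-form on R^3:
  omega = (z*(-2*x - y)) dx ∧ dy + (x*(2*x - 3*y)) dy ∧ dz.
d(omega) = (2*x - 4*y) dx ∧ dy ∧ dz

For a 2-form omega = sum_{i<j} g_{ij} dx_i ∧ dx_j, the exterior derivative is
  d(omega) = sum_{i<j} d(g_{ij}) ∧ dx_i ∧ dx_j = sum_{i<j, k} (∂g_{ij}/∂x_k) dx_k ∧ dx_i ∧ dx_j.
Expand each term, using dx_k ∧ dx_i ∧ dx_j = sgn(permutation) dx_{(a)} ∧ dx_{(b)} ∧ dx_{(c)} with (a < b < c) sorted:
  d(z*(-2*x - y)) includes (∂/∂z)(z*(-2*x - y)) dz = (-2*x - y) dz, which multiplied by dx ∧ dy gives (-2*x - y) dx ∧ dy ∧ dz
  d(x*(2*x - 3*y)) includes (∂/∂x)(x*(2*x - 3*y)) dx = (4*x - 3*y) dx, which multiplied by dy ∧ dz gives (4*x - 3*y) dx ∧ dy ∧ dz
Collecting like 3-forms: d(omega) = (2*x - 4*y) dx ∧ dy ∧ dz.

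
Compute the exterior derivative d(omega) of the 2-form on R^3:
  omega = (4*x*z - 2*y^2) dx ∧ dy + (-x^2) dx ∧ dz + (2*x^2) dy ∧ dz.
d(omega) = (8*x) dx ∧ dy ∧ dz

For a 2-form omega = sum_{i<j} g_{ij} dx_i ∧ dx_j, the exterior derivative is
  d(omega) = sum_{i<j} d(g_{ij}) ∧ dx_i ∧ dx_j = sum_{i<j, k} (∂g_{ij}/∂x_k) dx_k ∧ dx_i ∧ dx_j.
Expand each term, using dx_k ∧ dx_i ∧ dx_j = sgn(permutation) dx_{(a)} ∧ dx_{(b)} ∧ dx_{(c)} with (a < b < c) sorted:
  d(4*x*z - 2*y^2) includes (∂/∂z)(4*x*z - 2*y^2) dz = (4*x) dz, which multiplied by dx ∧ dy gives (4*x) dx ∧ dy ∧ dz
  d(2*x^2) includes (∂/∂x)(2*x^2) dx = (4*x) dx, which multiplied by dy ∧ dz gives (4*x) dx ∧ dy ∧ dz
Collecting like 3-forms: d(omega) = (8*x) dx ∧ dy ∧ dz.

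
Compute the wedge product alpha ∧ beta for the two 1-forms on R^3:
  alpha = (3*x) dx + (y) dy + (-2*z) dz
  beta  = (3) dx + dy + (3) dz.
alpha ∧ beta = (3*x - 3*y) dx ∧ dy + (9*x + 6*z) dx ∧ dz + (3*y + 2*z) dy ∧ dz

Distribute the wedge, using dx_i ∧ dx_j = -dx_j ∧ dx_i and dx_i ∧ dx_i = 0. For each pair (i, j) with i < j, the coefficient of dx_i ∧ dx_j in alpha ∧ beta is (alpha_i * beta_j - alpha_j * beta_i). Collecting: alpha ∧ beta = (3*x - 3*y) dx ∧ dy + (9*x + 6*z) dx ∧ dz + (3*y + 2*z) dy ∧ dz.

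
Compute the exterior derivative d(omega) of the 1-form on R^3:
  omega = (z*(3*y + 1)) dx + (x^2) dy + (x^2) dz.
d(omega) = (2*x - 3*z) dx ∧ dy + (2*x - 3*y - 1) dx ∧ dz

For a 1-form omega = sum_i f_i dx_i, the exterior derivative is
  d(omega) = sum_{i < j} (∂f_j/∂x_i - ∂f_i/∂x_j) dx_i ∧ dx_j.
  coefficient of dx ∧ dy: ∂f_2/∂x - ∂f_1/∂y = ∂(x^2)/∂x - ∂(z*(3*y + 1))/∂y = 2*x - 3*z
  coefficient of dx ∧ dz: ∂f_3/∂x - ∂f_1/∂z = ∂(x^2)/∂x - ∂(z*(3*y + 1))/∂z = 2*x - 3*y - 1
Assembling: d(omega) = (2*x - 3*z) dx ∧ dy + (2*x - 3*y - 1) dx ∧ dz.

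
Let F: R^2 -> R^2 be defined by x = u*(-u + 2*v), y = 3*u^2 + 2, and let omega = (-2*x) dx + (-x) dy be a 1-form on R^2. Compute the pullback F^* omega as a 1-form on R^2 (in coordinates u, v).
F^* omega = (2*u*(u^2 - 4*v^2)) du + (4*u^2*(u - 2*v)) dv

Using F^*(f dg) = (f ∘ F) d(g ∘ F), substitute each coordinate x_i by F_i(u, v) in f_i, and replace dx_i by d F_i = (∂F_i/∂u) du + (∂F_i/∂v) dv.
  For the x component: f_1(F) = 2*u*(u - 2*v); d F_1 = (-2*u + 2*v) du + (2*u) dv
  For the y component: f_2(F) = u*(u - 2*v); d F_2 = (6*u) du + (0) dv
Combining and collecting du, dv coefficients:
  coeff of du: 2*u*(u^2 - 4*v^2)
  coeff of dv: 4*u^2*(u - 2*v)
F^* omega = (2*u*(u^2 - 4*v^2)) du + (4*u^2*(u - 2*v)) dv.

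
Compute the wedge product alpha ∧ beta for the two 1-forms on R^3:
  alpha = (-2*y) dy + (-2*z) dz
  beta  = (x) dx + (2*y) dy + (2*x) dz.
alpha ∧ beta = (2*x*y) dx ∧ dy + (4*y*(-x + z)) dy ∧ dz + (2*x*z) dx ∧ dz

Distribute the wedge, using dx_i ∧ dx_j = -dx_j ∧ dx_i and dx_i ∧ dx_i = 0. For each pair (i, j) with i < j, the coefficient of dx_i ∧ dx_j in alpha ∧ beta is (alpha_i * beta_j - alpha_j * beta_i). Collecting: alpha ∧ beta = (2*x*y) dx ∧ dy + (4*y*(-x + z)) dy ∧ dz + (2*x*z) dx ∧ dz.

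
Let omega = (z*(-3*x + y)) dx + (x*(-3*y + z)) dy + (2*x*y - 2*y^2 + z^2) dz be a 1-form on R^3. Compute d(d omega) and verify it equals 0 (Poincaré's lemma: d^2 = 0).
d(d omega) = 0

Step 1: d omega = sum_{i<j} (∂f_j/∂x_i - ∂f_i/∂x_j) dx_i ∧ dx_j:
  coeff of dx ∧ dy: -3*y
  coeff of dx ∧ dz: 3*x + y
  coeff of dy ∧ dz: x - 4*y
Step 2: Apply d again to each 2-form coefficient. The only possible 3-form in R^3 is dx ∧ dy ∧ dz, with coefficient
  ∂(coeff of dy∧dz)/∂x - ∂(coeff of dx∧dz)/∂y + ∂(coeff of dx∧dy)/∂z
  = ∂/∂x (x - 4*y) - ∂/∂y (3*x + y) + ∂/∂z (-3*y).
Each of these terms simplifies to sums of mixed partials that cancel in pairs. The result is 0 (by equality of mixed partials for smooth functions — Schwarz / Clairaut).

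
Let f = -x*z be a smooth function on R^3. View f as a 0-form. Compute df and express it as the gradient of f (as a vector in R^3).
df = (-z) dx + (0) dy + (-x) dz; grad f = (-z, 0, -x)

For a 0-form f, d f = (∂f/∂x) dx + (∂f/∂y) dy + (∂f/∂z) dz. The components of the vector representation are exactly the entries of grad f in Cartesian coordinates:
  ∂f/∂x = -z
  ∂f/∂y = 0
  ∂f/∂z = -x.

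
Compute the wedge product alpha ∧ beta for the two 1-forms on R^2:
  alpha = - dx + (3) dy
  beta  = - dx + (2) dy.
alpha ∧ beta = (1) dx ∧ dy

Distribute the wedge, using dx_i ∧ dx_j = -dx_j ∧ dx_i and dx_i ∧ dx_i = 0. For each pair (i, j) with i < j, the coefficient of dx_i ∧ dx_j in alpha ∧ beta is (alpha_i * beta_j - alpha_j * beta_i). Collecting: alpha ∧ beta = (1) dx ∧ dy.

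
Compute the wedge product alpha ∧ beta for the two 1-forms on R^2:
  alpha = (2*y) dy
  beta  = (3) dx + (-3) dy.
alpha ∧ beta = (-6*y) dx ∧ dy

Distribute the wedge, using dx_i ∧ dx_j = -dx_j ∧ dx_i and dx_i ∧ dx_i = 0. For each pair (i, j) with i < j, the coefficient of dx_i ∧ dx_j in alpha ∧ beta is (alpha_i * beta_j - alpha_j * beta_i). Collecting: alpha ∧ beta = (-6*y) dx ∧ dy.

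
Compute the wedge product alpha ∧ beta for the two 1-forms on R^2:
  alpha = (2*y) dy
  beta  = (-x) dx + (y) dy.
alpha ∧ beta = (2*x*y) dx ∧ dy

Distribute the wedge, using dx_i ∧ dx_j = -dx_j ∧ dx_i and dx_i ∧ dx_i = 0. For each pair (i, j) with i < j, the coefficient of dx_i ∧ dx_j in alpha ∧ beta is (alpha_i * beta_j - alpha_j * beta_i). Collecting: alpha ∧ beta = (2*x*y) dx ∧ dy.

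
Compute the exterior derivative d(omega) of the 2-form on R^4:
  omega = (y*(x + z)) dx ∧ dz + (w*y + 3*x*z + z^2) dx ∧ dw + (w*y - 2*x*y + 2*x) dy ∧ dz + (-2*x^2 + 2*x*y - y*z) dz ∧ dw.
d(omega) = (-x - 2*y - z + 2) dx ∧ dy ∧ dz + (-w) dx ∧ dy ∧ dw + (-7*x + 2*y - 2*z) dx ∧ dz ∧ dw + (2*x + y - z) dy ∧ dz ∧ dw

For a 2-form omega = sum_{i<j} g_{ij} dx_i ∧ dx_j, the exterior derivative is
  d(omega) = sum_{i<j} d(g_{ij}) ∧ dx_i ∧ dx_j = sum_{i<j, k} (∂g_{ij}/∂x_k) dx_k ∧ dx_i ∧ dx_j.
Expand each term, using dx_k ∧ dx_i ∧ dx_j = sgn(permutation) dx_{(a)} ∧ dx_{(b)} ∧ dx_{(c)} with (a < b < c) sorted:
  d(y*(x + z)) includes (∂/∂y)(y*(x + z)) dy = (x + z) dy, which multiplied by dx ∧ dz gives (-x - z) dx ∧ dy ∧ dz
  d(w*y + 3*x*z + z^2) includes (∂/∂y)(w*y + 3*x*z + z^2) dy = (w) dy, which multiplied by dx ∧ dw gives (-w) dx ∧ dy ∧ dw
  d(w*y + 3*x*z + z^2) includes (∂/∂z)(w*y + 3*x*z + z^2) dz = (3*x + 2*z) dz, which multiplied by dx ∧ dw gives (-3*x - 2*z) dx ∧ dz ∧ dw
  d(w*y - 2*x*y + 2*x) includes (∂/∂x)(w*y - 2*x*y + 2*x) dx = (2 - 2*y) dx, which multiplied by dy ∧ dz gives (2 - 2*y) dx ∧ dy ∧ dz
  d(w*y - 2*x*y + 2*x) includes (∂/∂w)(w*y - 2*x*y + 2*x) dw = (y) dw, which multiplied by dy ∧ dz gives (y) dy ∧ dz ∧ dw
  d(-2*x^2 + 2*x*y - y*z) includes (∂/∂x)(-2*x^2 + 2*x*y - y*z) dx = (-4*x + 2*y) dx, which multiplied by dz ∧ dw gives (-4*x + 2*y) dx ∧ dz ∧ dw
  d(-2*x^2 + 2*x*y - y*z) includes (∂/∂y)(-2*x^2 + 2*x*y - y*z) dy = (2*x - z) dy, which multiplied by dz ∧ dw gives (2*x - z) dy ∧ dz ∧ dw
Collecting like 3-forms: d(omega) = (-x - 2*y - z + 2) dx ∧ dy ∧ dz + (-w) dx ∧ dy ∧ dw + (-7*x + 2*y - 2*z) dx ∧ dz ∧ dw + (2*x + y - z) dy ∧ dz ∧ dw.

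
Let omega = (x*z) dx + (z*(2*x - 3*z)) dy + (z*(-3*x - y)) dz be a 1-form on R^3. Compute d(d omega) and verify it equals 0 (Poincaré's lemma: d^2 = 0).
d(d omega) = 0

Step 1: d omega = sum_{i<j} (∂f_j/∂x_i - ∂f_i/∂x_j) dx_i ∧ dx_j:
  coeff of dx ∧ dy: 2*z
  coeff of dx ∧ dz: -x - 3*z
  coeff of dy ∧ dz: -2*x + 5*z
Step 2: Apply d again to each 2-form coefficient. The only possible 3-form in R^3 is dx ∧ dy ∧ dz, with coefficient
  ∂(coeff of dy∧dz)/∂x - ∂(coeff of dx∧dz)/∂y + ∂(coeff of dx∧dy)/∂z
  = ∂/∂x (-2*x + 5*z) - ∂/∂y (-x - 3*z) + ∂/∂z (2*z).
Each of these terms simplifies to sums of mixed partials that cancel in pairs. The result is 0 (by equality of mixed partials for smooth functions — Schwarz / Clairaut).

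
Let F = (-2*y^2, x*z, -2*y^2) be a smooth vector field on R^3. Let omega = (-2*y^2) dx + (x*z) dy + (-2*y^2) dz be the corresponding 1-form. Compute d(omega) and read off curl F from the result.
d(omega) = (-x - 4*y) dy ∧ dz + (0) dz ∧ dx + (4*y + z) dx ∧ dy; curl F = (-x - 4*y, 0, 4*y + z)

d omega = sum_{i<j} (∂f_j/∂x_i - ∂f_i/∂x_j) dx_i ∧ dx_j. Under the identification (dy ∧ dz, dz ∧ dx, dx ∧ dy) ↔ (e_x, e_y, e_z), the coefficients are exactly the components of curl F. Compute:
  ∂R/∂y - ∂Q/∂z = (-4*y) - (x) = -x - 4*y
  ∂P/∂z - ∂R/∂x = (0) - (0) = 0
  ∂Q/∂x - ∂P/∂y = (z) - (-4*y) = 4*y + z.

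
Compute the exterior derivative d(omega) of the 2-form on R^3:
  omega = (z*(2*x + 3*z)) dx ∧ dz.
d(omega) = 0

For a 2-form omega = sum_{i<j} g_{ij} dx_i ∧ dx_j, the exterior derivative is
  d(omega) = sum_{i<j} d(g_{ij}) ∧ dx_i ∧ dx_j = sum_{i<j, k} (∂g_{ij}/∂x_k) dx_k ∧ dx_i ∧ dx_j.
Expand each term, using dx_k ∧ dx_i ∧ dx_j = sgn(permutation) dx_{(a)} ∧ dx_{(b)} ∧ dx_{(c)} with (a < b < c) sorted:

Collecting like 3-forms: d(omega) = 0.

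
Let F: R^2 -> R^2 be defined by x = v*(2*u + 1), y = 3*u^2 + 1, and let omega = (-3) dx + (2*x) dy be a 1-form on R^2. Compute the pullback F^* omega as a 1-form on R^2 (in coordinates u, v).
F^* omega = (6*v*(4*u^2 + 2*u - 1)) du + (-6*u - 3) dv

Using F^*(f dg) = (f ∘ F) d(g ∘ F), substitute each coordinate x_i by F_i(u, v) in f_i, and replace dx_i by d F_i = (∂F_i/∂u) du + (∂F_i/∂v) dv.
  For the x component: f_1(F) = -3; d F_1 = (2*v) du + (2*u + 1) dv
  For the y component: f_2(F) = 2*v*(2*u + 1); d F_2 = (6*u) du + (0) dv
Combining and collecting du, dv coefficients:
  coeff of du: 6*v*(4*u^2 + 2*u - 1)
  coeff of dv: -6*u - 3
F^* omega = (6*v*(4*u^2 + 2*u - 1)) du + (-6*u - 3) dv.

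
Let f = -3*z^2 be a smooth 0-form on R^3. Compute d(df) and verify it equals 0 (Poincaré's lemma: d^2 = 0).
d(df) = 0

Step 1: df = sum_i (∂f/∂x_i) dx_i = (0) dx + (0) dy + (-6*z) dz.
Step 2: Apply d again. Using the 1-form formula, the coefficient of dx ∧ dy in d(df) is ∂^2 f/∂x ∂y - ∂^2 f/∂y ∂x = (0) - (0) = 0 (equality of mixed partials for smooth f).
Similarly for dx ∧ dz and dy ∧ dz — all coefficients vanish. So d(df) = 0.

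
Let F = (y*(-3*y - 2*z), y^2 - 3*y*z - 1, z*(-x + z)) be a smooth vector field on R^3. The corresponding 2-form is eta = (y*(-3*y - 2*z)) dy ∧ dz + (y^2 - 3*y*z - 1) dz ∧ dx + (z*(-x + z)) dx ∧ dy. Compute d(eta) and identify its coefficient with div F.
d(eta) = (-x + 2*y - z) dx ∧ dy ∧ dz; div F = -x + 2*y - z

For a 2-form in R^3 of the form above, applying d gives a 3-form with coefficient ∂P/∂x + ∂Q/∂y + ∂R/∂z:
  ∂P/∂x = 0
  ∂Q/∂y = 2*y - 3*z
  ∂R/∂z = -x + 2*z
Sum = -x + 2*y - z, which is exactly div F.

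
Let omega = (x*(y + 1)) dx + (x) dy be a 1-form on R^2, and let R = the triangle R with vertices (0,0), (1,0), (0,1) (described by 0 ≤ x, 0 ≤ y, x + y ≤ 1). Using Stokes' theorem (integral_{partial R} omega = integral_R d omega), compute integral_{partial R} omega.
integral_(partial R) omega = 1/3

Stokes: integral_partial_R omega = integral_R d omega with d omega = (∂Q/∂x - ∂P/∂y) dx ∧ dy.
  ∂Q/∂x = 1
  ∂P/∂y = x
  integrand = ∂Q/∂x - ∂P/∂y = 1 - x.
Integrating over R: integral_0^1 integral_0^{1-x} (1 - x) dy dx = 1/3.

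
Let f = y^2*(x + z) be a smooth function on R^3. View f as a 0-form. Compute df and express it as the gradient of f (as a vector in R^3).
df = (y^2) dx + (2*y*(x + z)) dy + (y^2) dz; grad f = (y^2, 2*y*(x + z), y^2)

For a 0-form f, d f = (∂f/∂x) dx + (∂f/∂y) dy + (∂f/∂z) dz. The components of the vector representation are exactly the entries of grad f in Cartesian coordinates:
  ∂f/∂x = y^2
  ∂f/∂y = 2*y*(x + z)
  ∂f/∂z = y^2.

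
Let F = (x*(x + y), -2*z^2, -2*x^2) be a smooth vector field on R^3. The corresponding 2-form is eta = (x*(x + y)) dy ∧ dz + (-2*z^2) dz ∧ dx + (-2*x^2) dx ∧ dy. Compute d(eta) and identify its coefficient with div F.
d(eta) = (2*x + y) dx ∧ dy ∧ dz; div F = 2*x + y

For a 2-form in R^3 of the form above, applying d gives a 3-form with coefficient ∂P/∂x + ∂Q/∂y + ∂R/∂z:
  ∂P/∂x = 2*x + y
  ∂Q/∂y = 0
  ∂R/∂z = 0
Sum = 2*x + y, which is exactly div F.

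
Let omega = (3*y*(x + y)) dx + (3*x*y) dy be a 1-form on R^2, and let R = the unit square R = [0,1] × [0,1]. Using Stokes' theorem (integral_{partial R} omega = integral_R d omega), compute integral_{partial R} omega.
integral_(partial R) omega = -3

Stokes: integral_partial_R omega = integral_R d omega with d omega = (∂Q/∂x - ∂P/∂y) dx ∧ dy.
  ∂Q/∂x = 3*y
  ∂P/∂y = 3*x + 6*y
  integrand = ∂Q/∂x - ∂P/∂y = -3*x - 3*y.
Integrating over R: integral_0^1 integral_0^1 (-3*x - 3*y) dx dy = -3.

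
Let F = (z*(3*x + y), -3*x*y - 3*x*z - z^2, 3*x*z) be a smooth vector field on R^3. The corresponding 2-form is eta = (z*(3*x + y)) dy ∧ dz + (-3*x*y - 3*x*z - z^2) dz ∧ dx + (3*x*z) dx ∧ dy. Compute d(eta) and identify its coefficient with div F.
d(eta) = (3*z) dx ∧ dy ∧ dz; div F = 3*z

For a 2-form in R^3 of the form above, applying d gives a 3-form with coefficient ∂P/∂x + ∂Q/∂y + ∂R/∂z:
  ∂P/∂x = 3*z
  ∂Q/∂y = -3*x
  ∂R/∂z = 3*x
Sum = 3*z, which is exactly div F.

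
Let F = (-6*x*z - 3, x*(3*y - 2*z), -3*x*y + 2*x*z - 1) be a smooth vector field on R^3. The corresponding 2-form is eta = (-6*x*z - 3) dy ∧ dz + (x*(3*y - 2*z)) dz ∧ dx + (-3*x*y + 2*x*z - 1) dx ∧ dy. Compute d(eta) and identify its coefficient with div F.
d(eta) = (5*x - 6*z) dx ∧ dy ∧ dz; div F = 5*x - 6*z

For a 2-form in R^3 of the form above, applying d gives a 3-form with coefficient ∂P/∂x + ∂Q/∂y + ∂R/∂z:
  ∂P/∂x = -6*z
  ∂Q/∂y = 3*x
  ∂R/∂z = 2*x
Sum = 5*x - 6*z, which is exactly div F.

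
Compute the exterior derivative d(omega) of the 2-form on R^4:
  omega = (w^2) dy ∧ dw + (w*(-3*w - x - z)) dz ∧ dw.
d(omega) = (-w) dx ∧ dz ∧ dw

For a 2-form omega = sum_{i<j} g_{ij} dx_i ∧ dx_j, the exterior derivative is
  d(omega) = sum_{i<j} d(g_{ij}) ∧ dx_i ∧ dx_j = sum_{i<j, k} (∂g_{ij}/∂x_k) dx_k ∧ dx_i ∧ dx_j.
Expand each term, using dx_k ∧ dx_i ∧ dx_j = sgn(permutation) dx_{(a)} ∧ dx_{(b)} ∧ dx_{(c)} with (a < b < c) sorted:
  d(w*(-3*w - x - z)) includes (∂/∂x)(w*(-3*w - x - z)) dx = (-w) dx, which multiplied by dz ∧ dw gives (-w) dx ∧ dz ∧ dw
Collecting like 3-forms: d(omega) = (-w) dx ∧ dz ∧ dw.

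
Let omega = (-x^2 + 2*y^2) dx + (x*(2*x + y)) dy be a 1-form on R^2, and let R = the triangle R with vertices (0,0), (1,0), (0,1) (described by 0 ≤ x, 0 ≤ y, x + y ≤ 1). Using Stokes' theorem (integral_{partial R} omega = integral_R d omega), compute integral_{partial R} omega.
integral_(partial R) omega = 1/6

Stokes: integral_partial_R omega = integral_R d omega with d omega = (∂Q/∂x - ∂P/∂y) dx ∧ dy.
  ∂Q/∂x = 4*x + y
  ∂P/∂y = 4*y
  integrand = ∂Q/∂x - ∂P/∂y = 4*x - 3*y.
Integrating over R: integral_0^1 integral_0^{1-x} (4*x - 3*y) dy dx = 1/6.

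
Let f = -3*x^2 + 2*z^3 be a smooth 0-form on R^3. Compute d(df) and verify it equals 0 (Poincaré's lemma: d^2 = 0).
d(df) = 0

Step 1: df = sum_i (∂f/∂x_i) dx_i = (-6*x) dx + (0) dy + (6*z^2) dz.
Step 2: Apply d again. Using the 1-form formula, the coefficient of dx ∧ dy in d(df) is ∂^2 f/∂x ∂y - ∂^2 f/∂y ∂x = (0) - (0) = 0 (equality of mixed partials for smooth f).
Similarly for dx ∧ dz and dy ∧ dz — all coefficients vanish. So d(df) = 0.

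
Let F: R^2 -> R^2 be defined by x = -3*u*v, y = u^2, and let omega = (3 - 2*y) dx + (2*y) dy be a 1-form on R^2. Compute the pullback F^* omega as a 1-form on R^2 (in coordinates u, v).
F^* omega = (4*u^3 + 6*u^2*v - 9*v) du + (6*u^3 - 9*u) dv

Using F^*(f dg) = (f ∘ F) d(g ∘ F), substitute each coordinate x_i by F_i(u, v) in f_i, and replace dx_i by d F_i = (∂F_i/∂u) du + (∂F_i/∂v) dv.
  For the x component: f_1(F) = 3 - 2*u^2; d F_1 = (-3*v) du + (-3*u) dv
  For the y component: f_2(F) = 2*u^2; d F_2 = (2*u) du + (0) dv
Combining and collecting du, dv coefficients:
  coeff of du: 4*u^3 + 6*u^2*v - 9*v
  coeff of dv: 6*u^3 - 9*u
F^* omega = (4*u^3 + 6*u^2*v - 9*v) du + (6*u^3 - 9*u) dv.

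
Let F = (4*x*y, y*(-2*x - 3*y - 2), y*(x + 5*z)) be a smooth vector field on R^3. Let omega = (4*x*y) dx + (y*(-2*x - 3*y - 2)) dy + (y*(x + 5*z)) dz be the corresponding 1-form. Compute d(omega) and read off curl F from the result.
d(omega) = (x + 5*z) dy ∧ dz + (-y) dz ∧ dx + (-4*x - 2*y) dx ∧ dy; curl F = (x + 5*z, -y, -4*x - 2*y)

d omega = sum_{i<j} (∂f_j/∂x_i - ∂f_i/∂x_j) dx_i ∧ dx_j. Under the identification (dy ∧ dz, dz ∧ dx, dx ∧ dy) ↔ (e_x, e_y, e_z), the coefficients are exactly the components of curl F. Compute:
  ∂R/∂y - ∂Q/∂z = (x + 5*z) - (0) = x + 5*z
  ∂P/∂z - ∂R/∂x = (0) - (y) = -y
  ∂Q/∂x - ∂P/∂y = (-2*y) - (4*x) = -4*x - 2*y.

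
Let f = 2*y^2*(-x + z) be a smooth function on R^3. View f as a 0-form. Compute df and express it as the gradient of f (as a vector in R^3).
df = (-2*y^2) dx + (4*y*(-x + z)) dy + (2*y^2) dz; grad f = (-2*y^2, 4*y*(-x + z), 2*y^2)

For a 0-form f, d f = (∂f/∂x) dx + (∂f/∂y) dy + (∂f/∂z) dz. The components of the vector representation are exactly the entries of grad f in Cartesian coordinates:
  ∂f/∂x = -2*y^2
  ∂f/∂y = 4*y*(-x + z)
  ∂f/∂z = 2*y^2.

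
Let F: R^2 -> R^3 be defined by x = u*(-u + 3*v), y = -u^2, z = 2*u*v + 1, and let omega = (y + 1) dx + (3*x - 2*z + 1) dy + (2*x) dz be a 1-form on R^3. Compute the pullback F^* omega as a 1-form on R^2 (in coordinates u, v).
F^* omega = (8*u^3 - 17*u^2*v + 12*u*v^2 + 3*v) du + (u*(-7*u^2 + 12*u*v + 3)) dv

Using F^*(f dg) = (f ∘ F) d(g ∘ F), substitute each coordinate x_i by F_i(u, v) in f_i, and replace dx_i by d F_i = (∂F_i/∂u) du + (∂F_i/∂v) dv.
  For the x component: f_1(F) = 1 - u^2; d F_1 = (-2*u + 3*v) du + (3*u) dv
  For the y component: f_2(F) = -3*u^2 + 5*u*v - 1; d F_2 = (-2*u) du + (0) dv
  For the z component: f_3(F) = 2*u*(-u + 3*v); d F_3 = (2*v) du + (2*u) dv
Combining and collecting du, dv coefficients:
  coeff of du: 8*u^3 - 17*u^2*v + 12*u*v^2 + 3*v
  coeff of dv: u*(-7*u^2 + 12*u*v + 3)
F^* omega = (8*u^3 - 17*u^2*v + 12*u*v^2 + 3*v) du + (u*(-7*u^2 + 12*u*v + 3)) dv.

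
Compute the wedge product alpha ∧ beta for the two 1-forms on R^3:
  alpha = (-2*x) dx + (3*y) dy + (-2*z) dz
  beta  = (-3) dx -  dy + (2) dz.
alpha ∧ beta = (2*x + 9*y) dx ∧ dy + (-4*x - 6*z) dx ∧ dz + (6*y - 2*z) dy ∧ dz

Distribute the wedge, using dx_i ∧ dx_j = -dx_j ∧ dx_i and dx_i ∧ dx_i = 0. For each pair (i, j) with i < j, the coefficient of dx_i ∧ dx_j in alpha ∧ beta is (alpha_i * beta_j - alpha_j * beta_i). Collecting: alpha ∧ beta = (2*x + 9*y) dx ∧ dy + (-4*x - 6*z) dx ∧ dz + (6*y - 2*z) dy ∧ dz.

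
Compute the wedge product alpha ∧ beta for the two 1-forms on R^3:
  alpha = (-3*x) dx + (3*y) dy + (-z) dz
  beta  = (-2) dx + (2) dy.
alpha ∧ beta = (-6*x + 6*y) dx ∧ dy + (-2*z) dx ∧ dz + (2*z) dy ∧ dz

Distribute the wedge, using dx_i ∧ dx_j = -dx_j ∧ dx_i and dx_i ∧ dx_i = 0. For each pair (i, j) with i < j, the coefficient of dx_i ∧ dx_j in alpha ∧ beta is (alpha_i * beta_j - alpha_j * beta_i). Collecting: alpha ∧ beta = (-6*x + 6*y) dx ∧ dy + (-2*z) dx ∧ dz + (2*z) dy ∧ dz.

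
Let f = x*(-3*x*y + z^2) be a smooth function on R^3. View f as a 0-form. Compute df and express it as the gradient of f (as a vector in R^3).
df = (-6*x*y + z^2) dx + (-3*x^2) dy + (2*x*z) dz; grad f = (-6*x*y + z^2, -3*x^2, 2*x*z)

For a 0-form f, d f = (∂f/∂x) dx + (∂f/∂y) dy + (∂f/∂z) dz. The components of the vector representation are exactly the entries of grad f in Cartesian coordinates:
  ∂f/∂x = -6*x*y + z^2
  ∂f/∂y = -3*x^2
  ∂f/∂z = 2*x*z.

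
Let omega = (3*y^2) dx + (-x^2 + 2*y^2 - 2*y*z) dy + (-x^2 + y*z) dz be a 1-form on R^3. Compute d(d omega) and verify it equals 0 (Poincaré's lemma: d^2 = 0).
d(d omega) = 0

Step 1: d omega = sum_{i<j} (∂f_j/∂x_i - ∂f_i/∂x_j) dx_i ∧ dx_j:
  coeff of dx ∧ dy: -2*x - 6*y
  coeff of dx ∧ dz: -2*x
  coeff of dy ∧ dz: 2*y + z
Step 2: Apply d again to each 2-form coefficient. The only possible 3-form in R^3 is dx ∧ dy ∧ dz, with coefficient
  ∂(coeff of dy∧dz)/∂x - ∂(coeff of dx∧dz)/∂y + ∂(coeff of dx∧dy)/∂z
  = ∂/∂x (2*y + z) - ∂/∂y (-2*x) + ∂/∂z (-2*x - 6*y).
Each of these terms simplifies to sums of mixed partials that cancel in pairs. The result is 0 (by equality of mixed partials for smooth functions — Schwarz / Clairaut).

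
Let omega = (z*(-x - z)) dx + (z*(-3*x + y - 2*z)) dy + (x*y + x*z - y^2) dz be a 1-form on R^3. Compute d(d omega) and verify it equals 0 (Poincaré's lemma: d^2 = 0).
d(d omega) = 0

Step 1: d omega = sum_{i<j} (∂f_j/∂x_i - ∂f_i/∂x_j) dx_i ∧ dx_j:
  coeff of dx ∧ dy: -3*z
  coeff of dx ∧ dz: x + y + 3*z
  coeff of dy ∧ dz: 4*x - 3*y + 4*z
Step 2: Apply d again to each 2-form coefficient. The only possible 3-form in R^3 is dx ∧ dy ∧ dz, with coefficient
  ∂(coeff of dy∧dz)/∂x - ∂(coeff of dx∧dz)/∂y + ∂(coeff of dx∧dy)/∂z
  = ∂/∂x (4*x - 3*y + 4*z) - ∂/∂y (x + y + 3*z) + ∂/∂z (-3*z).
Each of these terms simplifies to sums of mixed partials that cancel in pairs. The result is 0 (by equality of mixed partials for smooth functions — Schwarz / Clairaut).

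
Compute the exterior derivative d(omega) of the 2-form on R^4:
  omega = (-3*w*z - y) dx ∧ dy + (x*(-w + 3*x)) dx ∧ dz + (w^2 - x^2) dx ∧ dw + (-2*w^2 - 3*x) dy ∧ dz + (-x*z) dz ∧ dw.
d(omega) = (-3*w - 3) dx ∧ dy ∧ dz + (-3*z) dx ∧ dy ∧ dw + (-x - z) dx ∧ dz ∧ dw + (-4*w) dy ∧ dz ∧ dw

For a 2-form omega = sum_{i<j} g_{ij} dx_i ∧ dx_j, the exterior derivative is
  d(omega) = sum_{i<j} d(g_{ij}) ∧ dx_i ∧ dx_j = sum_{i<j, k} (∂g_{ij}/∂x_k) dx_k ∧ dx_i ∧ dx_j.
Expand each term, using dx_k ∧ dx_i ∧ dx_j = sgn(permutation) dx_{(a)} ∧ dx_{(b)} ∧ dx_{(c)} with (a < b < c) sorted:
  d(-3*w*z - y) includes (∂/∂z)(-3*w*z - y) dz = (-3*w) dz, which multiplied by dx ∧ dy gives (-3*w) dx ∧ dy ∧ dz
  d(-3*w*z - y) includes (∂/∂w)(-3*w*z - y) dw = (-3*z) dw, which multiplied by dx ∧ dy gives (-3*z) dx ∧ dy ∧ dw
  d(x*(-w + 3*x)) includes (∂/∂w)(x*(-w + 3*x)) dw = (-x) dw, which multiplied by dx ∧ dz gives (-x) dx ∧ dz ∧ dw
  d(-2*w^2 - 3*x) includes (∂/∂x)(-2*w^2 - 3*x) dx = (-3) dx, which multiplied by dy ∧ dz gives (-3) dx ∧ dy ∧ dz
  d(-2*w^2 - 3*x) includes (∂/∂w)(-2*w^2 - 3*x) dw = (-4*w) dw, which multiplied by dy ∧ dz gives (-4*w) dy ∧ dz ∧ dw
  d(-x*z) includes (∂/∂x)(-x*z) dx = (-z) dx, which multiplied by dz ∧ dw gives (-z) dx ∧ dz ∧ dw
Collecting like 3-forms: d(omega) = (-3*w - 3) dx ∧ dy ∧ dz + (-3*z) dx ∧ dy ∧ dw + (-x - z) dx ∧ dz ∧ dw + (-4*w) dy ∧ dz ∧ dw.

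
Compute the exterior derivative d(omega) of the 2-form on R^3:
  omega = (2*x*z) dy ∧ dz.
d(omega) = (2*z) dx ∧ dy ∧ dz

For a 2-form omega = sum_{i<j} g_{ij} dx_i ∧ dx_j, the exterior derivative is
  d(omega) = sum_{i<j} d(g_{ij}) ∧ dx_i ∧ dx_j = sum_{i<j, k} (∂g_{ij}/∂x_k) dx_k ∧ dx_i ∧ dx_j.
Expand each term, using dx_k ∧ dx_i ∧ dx_j = sgn(permutation) dx_{(a)} ∧ dx_{(b)} ∧ dx_{(c)} with (a < b < c) sorted:
  d(2*x*z) includes (∂/∂x)(2*x*z) dx = (2*z) dx, which multiplied by dy ∧ dz gives (2*z) dx ∧ dy ∧ dz
Collecting like 3-forms: d(omega) = (2*z) dx ∧ dy ∧ dz.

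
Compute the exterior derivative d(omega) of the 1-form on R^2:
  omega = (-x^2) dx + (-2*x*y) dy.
d(omega) = (-2*y) dx ∧ dy

For a 1-form omega = sum_i f_i dx_i, the exterior derivative is
  d(omega) = sum_{i < j} (∂f_j/∂x_i - ∂f_i/∂x_j) dx_i ∧ dx_j.
  coefficient of dx ∧ dy: ∂f_2/∂x - ∂f_1/∂y = ∂(-2*x*y)/∂x - ∂(-x^2)/∂y = -2*y
Assembling: d(omega) = (-2*y) dx ∧ dy.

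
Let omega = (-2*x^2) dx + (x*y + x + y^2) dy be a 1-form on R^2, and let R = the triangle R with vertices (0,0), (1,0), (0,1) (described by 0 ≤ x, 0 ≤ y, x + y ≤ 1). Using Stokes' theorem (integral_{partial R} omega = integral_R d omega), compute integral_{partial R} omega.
integral_(partial R) omega = 2/3

Stokes: integral_partial_R omega = integral_R d omega with d omega = (∂Q/∂x - ∂P/∂y) dx ∧ dy.
  ∂Q/∂x = y + 1
  ∂P/∂y = 0
  integrand = ∂Q/∂x - ∂P/∂y = y + 1.
Integrating over R: integral_0^1 integral_0^{1-x} (y + 1) dy dx = 2/3.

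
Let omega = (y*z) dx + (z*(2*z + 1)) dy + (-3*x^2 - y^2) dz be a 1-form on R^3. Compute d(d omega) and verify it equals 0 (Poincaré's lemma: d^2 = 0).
d(d omega) = 0

Step 1: d omega = sum_{i<j} (∂f_j/∂x_i - ∂f_i/∂x_j) dx_i ∧ dx_j:
  coeff of dx ∧ dy: -z
  coeff of dx ∧ dz: -6*x - y
  coeff of dy ∧ dz: -2*y - 4*z - 1
Step 2: Apply d again to each 2-form coefficient. The only possible 3-form in R^3 is dx ∧ dy ∧ dz, with coefficient
  ∂(coeff of dy∧dz)/∂x - ∂(coeff of dx∧dz)/∂y + ∂(coeff of dx∧dy)/∂z
  = ∂/∂x (-2*y - 4*z - 1) - ∂/∂y (-6*x - y) + ∂/∂z (-z).
Each of these terms simplifies to sums of mixed partials that cancel in pairs. The result is 0 (by equality of mixed partials for smooth functions — Schwarz / Clairaut).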